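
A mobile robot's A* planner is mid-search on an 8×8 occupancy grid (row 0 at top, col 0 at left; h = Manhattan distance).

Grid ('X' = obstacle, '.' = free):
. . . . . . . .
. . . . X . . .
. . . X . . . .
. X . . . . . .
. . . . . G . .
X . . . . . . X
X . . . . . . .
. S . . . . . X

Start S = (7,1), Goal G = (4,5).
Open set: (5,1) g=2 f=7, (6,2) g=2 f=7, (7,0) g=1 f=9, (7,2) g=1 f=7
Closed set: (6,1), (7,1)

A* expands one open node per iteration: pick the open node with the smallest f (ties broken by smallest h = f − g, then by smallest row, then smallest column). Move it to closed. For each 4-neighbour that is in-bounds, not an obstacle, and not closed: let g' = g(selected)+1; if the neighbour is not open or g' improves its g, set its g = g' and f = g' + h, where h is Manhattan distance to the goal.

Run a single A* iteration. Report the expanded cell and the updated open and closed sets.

step 1: expand (5,1) (f=7, h=5) → closed; open now [(4,1) g=3 f=7, (5,2) g=3 f=7, (6,2) g=2 f=7, (7,0) g=1 f=9, (7,2) g=1 f=7]

expanded=(5,1); open=[(4,1) g=3 f=7, (5,2) g=3 f=7, (6,2) g=2 f=7, (7,0) g=1 f=9, (7,2) g=1 f=7]; closed=[(5,1), (6,1), (7,1)]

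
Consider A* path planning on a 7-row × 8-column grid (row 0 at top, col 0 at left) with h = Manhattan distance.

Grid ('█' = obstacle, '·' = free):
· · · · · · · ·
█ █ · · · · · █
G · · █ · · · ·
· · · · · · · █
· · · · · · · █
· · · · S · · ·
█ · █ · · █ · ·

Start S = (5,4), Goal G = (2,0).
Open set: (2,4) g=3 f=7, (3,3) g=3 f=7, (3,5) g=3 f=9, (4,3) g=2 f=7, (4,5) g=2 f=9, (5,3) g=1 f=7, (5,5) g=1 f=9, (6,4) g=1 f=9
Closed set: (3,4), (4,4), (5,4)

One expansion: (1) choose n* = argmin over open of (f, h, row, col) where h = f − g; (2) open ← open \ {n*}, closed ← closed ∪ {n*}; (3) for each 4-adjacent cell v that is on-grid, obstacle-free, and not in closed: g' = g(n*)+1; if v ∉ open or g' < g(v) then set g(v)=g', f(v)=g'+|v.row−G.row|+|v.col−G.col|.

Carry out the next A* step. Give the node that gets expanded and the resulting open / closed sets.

step 1: expand (2,4) (f=7, h=4) → closed; open now [(1,4) g=4 f=9, (2,5) g=4 f=9, (3,3) g=3 f=7, (3,5) g=3 f=9, (4,3) g=2 f=7, (4,5) g=2 f=9, (5,3) g=1 f=7, (5,5) g=1 f=9, (6,4) g=1 f=9]

expanded=(2,4); open=[(1,4) g=4 f=9, (2,5) g=4 f=9, (3,3) g=3 f=7, (3,5) g=3 f=9, (4,3) g=2 f=7, (4,5) g=2 f=9, (5,3) g=1 f=7, (5,5) g=1 f=9, (6,4) g=1 f=9]; closed=[(2,4), (3,4), (4,4), (5,4)]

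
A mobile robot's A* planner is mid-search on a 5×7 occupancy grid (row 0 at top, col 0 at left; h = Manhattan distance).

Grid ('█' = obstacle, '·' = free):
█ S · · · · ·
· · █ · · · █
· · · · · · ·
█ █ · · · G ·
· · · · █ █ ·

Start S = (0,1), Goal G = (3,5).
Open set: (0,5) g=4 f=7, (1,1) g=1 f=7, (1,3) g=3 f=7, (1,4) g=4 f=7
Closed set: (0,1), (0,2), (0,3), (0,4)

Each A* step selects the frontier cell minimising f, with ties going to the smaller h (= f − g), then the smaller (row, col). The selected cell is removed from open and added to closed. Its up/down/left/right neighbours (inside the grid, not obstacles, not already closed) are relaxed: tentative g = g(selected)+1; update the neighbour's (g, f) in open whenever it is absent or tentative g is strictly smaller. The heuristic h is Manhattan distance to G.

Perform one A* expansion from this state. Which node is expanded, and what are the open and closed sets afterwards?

step 1: expand (0,5) (f=7, h=3) → closed; open now [(0,6) g=5 f=9, (1,1) g=1 f=7, (1,3) g=3 f=7, (1,4) g=4 f=7, (1,5) g=5 f=7]

expanded=(0,5); open=[(0,6) g=5 f=9, (1,1) g=1 f=7, (1,3) g=3 f=7, (1,4) g=4 f=7, (1,5) g=5 f=7]; closed=[(0,1), (0,2), (0,3), (0,4), (0,5)]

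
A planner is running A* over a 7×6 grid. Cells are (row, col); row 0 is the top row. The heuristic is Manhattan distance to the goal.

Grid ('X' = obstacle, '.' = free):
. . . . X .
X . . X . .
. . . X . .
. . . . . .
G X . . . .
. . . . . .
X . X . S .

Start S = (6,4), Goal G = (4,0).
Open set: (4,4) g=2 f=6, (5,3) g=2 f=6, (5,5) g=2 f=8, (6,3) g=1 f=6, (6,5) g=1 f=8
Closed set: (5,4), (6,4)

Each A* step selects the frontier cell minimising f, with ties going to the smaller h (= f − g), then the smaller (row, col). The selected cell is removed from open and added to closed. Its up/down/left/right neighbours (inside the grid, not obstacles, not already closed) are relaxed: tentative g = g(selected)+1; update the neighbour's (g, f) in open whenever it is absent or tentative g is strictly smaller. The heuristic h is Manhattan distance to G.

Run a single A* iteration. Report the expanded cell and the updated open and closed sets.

step 1: expand (4,4) (f=6, h=4) → closed; open now [(3,4) g=3 f=8, (4,3) g=3 f=6, (4,5) g=3 f=8, (5,3) g=2 f=6, (5,5) g=2 f=8, (6,3) g=1 f=6, (6,5) g=1 f=8]

expanded=(4,4); open=[(3,4) g=3 f=8, (4,3) g=3 f=6, (4,5) g=3 f=8, (5,3) g=2 f=6, (5,5) g=2 f=8, (6,3) g=1 f=6, (6,5) g=1 f=8]; closed=[(4,4), (5,4), (6,4)]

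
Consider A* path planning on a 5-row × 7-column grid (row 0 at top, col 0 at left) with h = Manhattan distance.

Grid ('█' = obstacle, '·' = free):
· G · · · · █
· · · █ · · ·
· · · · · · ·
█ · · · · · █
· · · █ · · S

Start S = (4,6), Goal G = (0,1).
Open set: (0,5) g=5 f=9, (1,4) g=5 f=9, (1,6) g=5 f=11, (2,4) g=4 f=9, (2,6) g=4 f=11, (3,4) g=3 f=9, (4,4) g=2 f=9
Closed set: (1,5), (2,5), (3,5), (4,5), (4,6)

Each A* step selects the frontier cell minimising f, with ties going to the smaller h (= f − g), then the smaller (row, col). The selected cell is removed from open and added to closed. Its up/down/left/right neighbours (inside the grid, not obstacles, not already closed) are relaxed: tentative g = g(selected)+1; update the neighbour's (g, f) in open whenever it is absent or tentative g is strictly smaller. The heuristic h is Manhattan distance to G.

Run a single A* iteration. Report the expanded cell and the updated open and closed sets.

step 1: expand (0,5) (f=9, h=4) → closed; open now [(0,4) g=6 f=9, (1,4) g=5 f=9, (1,6) g=5 f=11, (2,4) g=4 f=9, (2,6) g=4 f=11, (3,4) g=3 f=9, (4,4) g=2 f=9]

expanded=(0,5); open=[(0,4) g=6 f=9, (1,4) g=5 f=9, (1,6) g=5 f=11, (2,4) g=4 f=9, (2,6) g=4 f=11, (3,4) g=3 f=9, (4,4) g=2 f=9]; closed=[(0,5), (1,5), (2,5), (3,5), (4,5), (4,6)]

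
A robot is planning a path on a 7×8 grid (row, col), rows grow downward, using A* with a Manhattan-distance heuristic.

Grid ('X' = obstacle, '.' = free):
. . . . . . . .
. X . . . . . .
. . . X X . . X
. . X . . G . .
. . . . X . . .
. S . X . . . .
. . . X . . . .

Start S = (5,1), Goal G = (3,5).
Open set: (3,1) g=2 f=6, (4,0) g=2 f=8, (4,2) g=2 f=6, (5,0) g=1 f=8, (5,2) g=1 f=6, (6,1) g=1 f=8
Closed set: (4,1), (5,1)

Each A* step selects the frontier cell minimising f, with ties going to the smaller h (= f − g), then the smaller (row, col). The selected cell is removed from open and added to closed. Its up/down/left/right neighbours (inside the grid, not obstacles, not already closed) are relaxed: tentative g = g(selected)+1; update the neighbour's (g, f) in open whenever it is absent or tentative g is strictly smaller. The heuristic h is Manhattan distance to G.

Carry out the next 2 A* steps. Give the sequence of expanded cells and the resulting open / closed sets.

step 1: expand (3,1) (f=6, h=4) → closed; open now [(2,1) g=3 f=8, (3,0) g=3 f=8, (4,0) g=2 f=8, (4,2) g=2 f=6, (5,0) g=1 f=8, (5,2) g=1 f=6, (6,1) g=1 f=8]
step 2: expand (4,2) (f=6, h=4) → closed; open now [(2,1) g=3 f=8, (3,0) g=3 f=8, (4,0) g=2 f=8, (4,3) g=3 f=6, (5,0) g=1 f=8, (5,2) g=1 f=6, (6,1) g=1 f=8]

order=[(3,1) → (4,2)]; open=[(2,1) g=3 f=8, (3,0) g=3 f=8, (4,0) g=2 f=8, (4,3) g=3 f=6, (5,0) g=1 f=8, (5,2) g=1 f=6, (6,1) g=1 f=8]; closed=[(3,1), (4,1), (4,2), (5,1)]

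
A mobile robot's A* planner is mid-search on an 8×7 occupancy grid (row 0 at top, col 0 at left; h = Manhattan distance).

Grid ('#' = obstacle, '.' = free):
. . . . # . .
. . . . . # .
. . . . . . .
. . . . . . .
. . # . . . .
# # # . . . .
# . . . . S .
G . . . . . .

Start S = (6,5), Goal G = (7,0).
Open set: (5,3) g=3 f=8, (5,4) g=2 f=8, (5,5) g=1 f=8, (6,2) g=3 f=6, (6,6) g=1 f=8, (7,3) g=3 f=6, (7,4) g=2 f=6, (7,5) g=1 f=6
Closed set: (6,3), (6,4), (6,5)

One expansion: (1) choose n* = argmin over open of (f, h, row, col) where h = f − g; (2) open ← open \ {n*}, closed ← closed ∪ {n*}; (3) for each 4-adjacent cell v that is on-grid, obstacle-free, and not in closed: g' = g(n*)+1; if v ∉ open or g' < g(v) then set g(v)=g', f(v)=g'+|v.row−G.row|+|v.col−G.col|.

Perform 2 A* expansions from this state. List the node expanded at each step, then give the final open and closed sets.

order=[(6,2) → (6,1)]; open=[(5,3) g=3 f=8, (5,4) g=2 f=8, (5,5) g=1 f=8, (6,6) g=1 f=8, (7,1) g=5 f=6, (7,2) g=4 f=6, (7,3) g=3 f=6, (7,4) g=2 f=6, (7,5) g=1 f=6]; closed=[(6,1), (6,2), (6,3), (6,4), (6,5)]

step 1: expand (6,2) (f=6, h=3) → closed; open now [(5,3) g=3 f=8, (5,4) g=2 f=8, (5,5) g=1 f=8, (6,1) g=4 f=6, (6,6) g=1 f=8, (7,2) g=4 f=6, (7,3) g=3 f=6, (7,4) g=2 f=6, (7,5) g=1 f=6]
step 2: expand (6,1) (f=6, h=2) → closed; open now [(5,3) g=3 f=8, (5,4) g=2 f=8, (5,5) g=1 f=8, (6,6) g=1 f=8, (7,1) g=5 f=6, (7,2) g=4 f=6, (7,3) g=3 f=6, (7,4) g=2 f=6, (7,5) g=1 f=6]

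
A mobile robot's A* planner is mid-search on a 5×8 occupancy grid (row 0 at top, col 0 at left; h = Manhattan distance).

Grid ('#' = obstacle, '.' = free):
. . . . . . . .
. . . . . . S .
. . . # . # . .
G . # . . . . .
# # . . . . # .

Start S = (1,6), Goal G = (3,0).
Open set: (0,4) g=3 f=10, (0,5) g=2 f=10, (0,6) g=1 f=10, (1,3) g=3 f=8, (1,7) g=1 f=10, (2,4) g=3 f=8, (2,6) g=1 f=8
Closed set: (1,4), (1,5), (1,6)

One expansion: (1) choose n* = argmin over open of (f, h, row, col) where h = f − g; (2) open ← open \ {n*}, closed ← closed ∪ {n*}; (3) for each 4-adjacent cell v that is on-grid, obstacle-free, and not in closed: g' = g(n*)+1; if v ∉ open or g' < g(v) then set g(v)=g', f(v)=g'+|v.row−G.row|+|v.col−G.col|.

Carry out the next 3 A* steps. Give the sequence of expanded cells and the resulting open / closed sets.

order=[(1,3) → (1,2) → (1,1)]; open=[(0,1) g=6 f=10, (0,2) g=5 f=10, (0,3) g=4 f=10, (0,4) g=3 f=10, (0,5) g=2 f=10, (0,6) g=1 f=10, (1,0) g=6 f=8, (1,7) g=1 f=10, (2,1) g=6 f=8, (2,2) g=5 f=8, (2,4) g=3 f=8, (2,6) g=1 f=8]; closed=[(1,1), (1,2), (1,3), (1,4), (1,5), (1,6)]

step 1: expand (1,3) (f=8, h=5) → closed; open now [(0,3) g=4 f=10, (0,4) g=3 f=10, (0,5) g=2 f=10, (0,6) g=1 f=10, (1,2) g=4 f=8, (1,7) g=1 f=10, (2,4) g=3 f=8, (2,6) g=1 f=8]
step 2: expand (1,2) (f=8, h=4) → closed; open now [(0,2) g=5 f=10, (0,3) g=4 f=10, (0,4) g=3 f=10, (0,5) g=2 f=10, (0,6) g=1 f=10, (1,1) g=5 f=8, (1,7) g=1 f=10, (2,2) g=5 f=8, (2,4) g=3 f=8, (2,6) g=1 f=8]
step 3: expand (1,1) (f=8, h=3) → closed; open now [(0,1) g=6 f=10, (0,2) g=5 f=10, (0,3) g=4 f=10, (0,4) g=3 f=10, (0,5) g=2 f=10, (0,6) g=1 f=10, (1,0) g=6 f=8, (1,7) g=1 f=10, (2,1) g=6 f=8, (2,2) g=5 f=8, (2,4) g=3 f=8, (2,6) g=1 f=8]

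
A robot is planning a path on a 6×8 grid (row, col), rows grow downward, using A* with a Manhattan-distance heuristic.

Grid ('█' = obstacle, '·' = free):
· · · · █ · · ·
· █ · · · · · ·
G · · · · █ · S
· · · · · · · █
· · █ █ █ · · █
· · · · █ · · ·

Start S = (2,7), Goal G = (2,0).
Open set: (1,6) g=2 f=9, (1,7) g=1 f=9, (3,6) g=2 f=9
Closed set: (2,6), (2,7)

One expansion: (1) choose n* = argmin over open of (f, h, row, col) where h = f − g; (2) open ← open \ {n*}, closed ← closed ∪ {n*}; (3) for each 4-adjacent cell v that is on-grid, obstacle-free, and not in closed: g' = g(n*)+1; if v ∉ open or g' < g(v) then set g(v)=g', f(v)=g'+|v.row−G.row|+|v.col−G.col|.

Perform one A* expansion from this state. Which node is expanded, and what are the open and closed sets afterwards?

expanded=(1,6); open=[(0,6) g=3 f=11, (1,5) g=3 f=9, (1,7) g=1 f=9, (3,6) g=2 f=9]; closed=[(1,6), (2,6), (2,7)]

step 1: expand (1,6) (f=9, h=7) → closed; open now [(0,6) g=3 f=11, (1,5) g=3 f=9, (1,7) g=1 f=9, (3,6) g=2 f=9]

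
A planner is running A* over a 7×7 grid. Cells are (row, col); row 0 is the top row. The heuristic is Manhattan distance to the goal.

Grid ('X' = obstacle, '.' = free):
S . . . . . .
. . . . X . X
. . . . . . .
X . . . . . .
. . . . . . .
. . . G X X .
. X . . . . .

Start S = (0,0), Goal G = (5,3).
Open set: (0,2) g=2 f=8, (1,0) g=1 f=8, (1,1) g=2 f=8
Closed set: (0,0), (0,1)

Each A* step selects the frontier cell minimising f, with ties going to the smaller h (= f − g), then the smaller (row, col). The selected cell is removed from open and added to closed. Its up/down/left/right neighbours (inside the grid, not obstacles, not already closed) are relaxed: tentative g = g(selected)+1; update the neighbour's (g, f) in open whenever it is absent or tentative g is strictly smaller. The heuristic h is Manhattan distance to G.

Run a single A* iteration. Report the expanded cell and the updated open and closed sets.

step 1: expand (0,2) (f=8, h=6) → closed; open now [(0,3) g=3 f=8, (1,0) g=1 f=8, (1,1) g=2 f=8, (1,2) g=3 f=8]

expanded=(0,2); open=[(0,3) g=3 f=8, (1,0) g=1 f=8, (1,1) g=2 f=8, (1,2) g=3 f=8]; closed=[(0,0), (0,1), (0,2)]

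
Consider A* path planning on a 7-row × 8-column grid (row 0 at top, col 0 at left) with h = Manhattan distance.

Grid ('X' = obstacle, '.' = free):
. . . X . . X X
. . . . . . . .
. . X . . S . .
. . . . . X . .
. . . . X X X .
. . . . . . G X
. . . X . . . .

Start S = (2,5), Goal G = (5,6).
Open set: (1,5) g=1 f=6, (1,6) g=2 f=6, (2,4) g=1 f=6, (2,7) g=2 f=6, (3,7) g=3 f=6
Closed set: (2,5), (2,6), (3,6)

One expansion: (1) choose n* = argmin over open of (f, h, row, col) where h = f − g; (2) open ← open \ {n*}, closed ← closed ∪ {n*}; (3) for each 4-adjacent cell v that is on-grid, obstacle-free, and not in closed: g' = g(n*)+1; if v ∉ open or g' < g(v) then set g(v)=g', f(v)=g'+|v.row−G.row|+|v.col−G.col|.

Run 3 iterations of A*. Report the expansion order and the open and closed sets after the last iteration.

step 1: expand (3,7) (f=6, h=3) → closed; open now [(1,5) g=1 f=6, (1,6) g=2 f=6, (2,4) g=1 f=6, (2,7) g=2 f=6, (4,7) g=4 f=6]
step 2: expand (4,7) (f=6, h=2) → closed; open now [(1,5) g=1 f=6, (1,6) g=2 f=6, (2,4) g=1 f=6, (2,7) g=2 f=6]
step 3: expand (1,6) (f=6, h=4) → closed; open now [(1,5) g=1 f=6, (1,7) g=3 f=8, (2,4) g=1 f=6, (2,7) g=2 f=6]

order=[(3,7) → (4,7) → (1,6)]; open=[(1,5) g=1 f=6, (1,7) g=3 f=8, (2,4) g=1 f=6, (2,7) g=2 f=6]; closed=[(1,6), (2,5), (2,6), (3,6), (3,7), (4,7)]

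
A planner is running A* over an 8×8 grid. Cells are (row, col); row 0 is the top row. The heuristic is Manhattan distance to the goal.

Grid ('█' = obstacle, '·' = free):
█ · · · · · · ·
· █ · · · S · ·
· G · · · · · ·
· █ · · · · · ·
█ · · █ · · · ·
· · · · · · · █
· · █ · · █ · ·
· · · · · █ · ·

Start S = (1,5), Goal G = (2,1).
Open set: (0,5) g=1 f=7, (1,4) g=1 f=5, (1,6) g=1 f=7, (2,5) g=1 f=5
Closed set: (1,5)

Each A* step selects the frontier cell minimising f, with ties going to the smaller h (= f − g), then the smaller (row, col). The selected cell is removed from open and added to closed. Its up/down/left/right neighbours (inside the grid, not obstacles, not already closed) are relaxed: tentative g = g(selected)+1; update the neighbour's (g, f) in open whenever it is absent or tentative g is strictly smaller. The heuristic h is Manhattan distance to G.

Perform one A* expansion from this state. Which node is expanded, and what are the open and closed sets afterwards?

step 1: expand (1,4) (f=5, h=4) → closed; open now [(0,4) g=2 f=7, (0,5) g=1 f=7, (1,3) g=2 f=5, (1,6) g=1 f=7, (2,4) g=2 f=5, (2,5) g=1 f=5]

expanded=(1,4); open=[(0,4) g=2 f=7, (0,5) g=1 f=7, (1,3) g=2 f=5, (1,6) g=1 f=7, (2,4) g=2 f=5, (2,5) g=1 f=5]; closed=[(1,4), (1,5)]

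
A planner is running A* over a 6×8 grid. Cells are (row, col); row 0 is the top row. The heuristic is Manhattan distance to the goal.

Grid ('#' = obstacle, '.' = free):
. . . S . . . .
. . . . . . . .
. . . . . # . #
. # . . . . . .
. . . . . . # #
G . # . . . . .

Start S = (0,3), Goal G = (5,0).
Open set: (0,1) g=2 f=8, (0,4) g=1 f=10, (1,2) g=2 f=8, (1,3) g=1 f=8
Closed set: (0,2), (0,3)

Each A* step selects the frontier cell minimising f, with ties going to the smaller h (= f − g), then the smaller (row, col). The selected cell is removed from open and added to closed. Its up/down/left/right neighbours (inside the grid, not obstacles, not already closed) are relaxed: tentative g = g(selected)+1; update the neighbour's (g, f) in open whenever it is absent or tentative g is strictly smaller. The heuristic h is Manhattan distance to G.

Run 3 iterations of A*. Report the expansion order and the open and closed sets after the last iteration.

step 1: expand (0,1) (f=8, h=6) → closed; open now [(0,0) g=3 f=8, (0,4) g=1 f=10, (1,1) g=3 f=8, (1,2) g=2 f=8, (1,3) g=1 f=8]
step 2: expand (0,0) (f=8, h=5) → closed; open now [(0,4) g=1 f=10, (1,0) g=4 f=8, (1,1) g=3 f=8, (1,2) g=2 f=8, (1,3) g=1 f=8]
step 3: expand (1,0) (f=8, h=4) → closed; open now [(0,4) g=1 f=10, (1,1) g=3 f=8, (1,2) g=2 f=8, (1,3) g=1 f=8, (2,0) g=5 f=8]

order=[(0,1) → (0,0) → (1,0)]; open=[(0,4) g=1 f=10, (1,1) g=3 f=8, (1,2) g=2 f=8, (1,3) g=1 f=8, (2,0) g=5 f=8]; closed=[(0,0), (0,1), (0,2), (0,3), (1,0)]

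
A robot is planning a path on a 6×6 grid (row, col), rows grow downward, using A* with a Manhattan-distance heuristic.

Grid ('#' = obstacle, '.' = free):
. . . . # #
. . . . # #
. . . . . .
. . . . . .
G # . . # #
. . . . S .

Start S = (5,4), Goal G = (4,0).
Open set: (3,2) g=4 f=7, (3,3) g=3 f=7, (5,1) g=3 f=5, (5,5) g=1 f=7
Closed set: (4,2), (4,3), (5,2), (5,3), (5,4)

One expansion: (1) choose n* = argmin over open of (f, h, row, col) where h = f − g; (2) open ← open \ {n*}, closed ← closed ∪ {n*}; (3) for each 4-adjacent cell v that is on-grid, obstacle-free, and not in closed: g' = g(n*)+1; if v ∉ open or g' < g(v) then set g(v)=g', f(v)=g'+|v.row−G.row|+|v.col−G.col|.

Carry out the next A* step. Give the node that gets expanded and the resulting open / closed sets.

expanded=(5,1); open=[(3,2) g=4 f=7, (3,3) g=3 f=7, (5,0) g=4 f=5, (5,5) g=1 f=7]; closed=[(4,2), (4,3), (5,1), (5,2), (5,3), (5,4)]

step 1: expand (5,1) (f=5, h=2) → closed; open now [(3,2) g=4 f=7, (3,3) g=3 f=7, (5,0) g=4 f=5, (5,5) g=1 f=7]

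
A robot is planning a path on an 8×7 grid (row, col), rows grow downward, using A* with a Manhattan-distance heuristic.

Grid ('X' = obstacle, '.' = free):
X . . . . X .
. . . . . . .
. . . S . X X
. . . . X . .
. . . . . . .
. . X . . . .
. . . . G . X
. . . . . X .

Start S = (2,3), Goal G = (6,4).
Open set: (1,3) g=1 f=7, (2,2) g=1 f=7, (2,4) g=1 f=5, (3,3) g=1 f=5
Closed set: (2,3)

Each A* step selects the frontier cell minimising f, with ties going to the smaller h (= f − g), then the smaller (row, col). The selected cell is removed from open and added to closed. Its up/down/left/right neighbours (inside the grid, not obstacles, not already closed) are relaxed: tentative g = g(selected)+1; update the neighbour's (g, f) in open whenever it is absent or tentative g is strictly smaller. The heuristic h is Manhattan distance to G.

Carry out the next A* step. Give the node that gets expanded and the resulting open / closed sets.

step 1: expand (2,4) (f=5, h=4) → closed; open now [(1,3) g=1 f=7, (1,4) g=2 f=7, (2,2) g=1 f=7, (3,3) g=1 f=5]

expanded=(2,4); open=[(1,3) g=1 f=7, (1,4) g=2 f=7, (2,2) g=1 f=7, (3,3) g=1 f=5]; closed=[(2,3), (2,4)]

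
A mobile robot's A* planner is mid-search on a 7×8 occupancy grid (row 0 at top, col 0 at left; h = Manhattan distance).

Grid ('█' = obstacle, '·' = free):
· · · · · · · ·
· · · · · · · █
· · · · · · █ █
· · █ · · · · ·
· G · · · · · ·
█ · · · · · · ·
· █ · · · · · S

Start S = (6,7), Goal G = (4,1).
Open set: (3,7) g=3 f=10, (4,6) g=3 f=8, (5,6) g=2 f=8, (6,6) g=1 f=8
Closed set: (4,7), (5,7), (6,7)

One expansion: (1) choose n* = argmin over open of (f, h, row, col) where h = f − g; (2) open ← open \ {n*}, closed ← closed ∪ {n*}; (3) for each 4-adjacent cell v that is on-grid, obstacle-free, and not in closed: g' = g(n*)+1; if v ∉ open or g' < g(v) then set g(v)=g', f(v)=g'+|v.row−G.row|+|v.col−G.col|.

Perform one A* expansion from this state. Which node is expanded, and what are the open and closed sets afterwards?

step 1: expand (4,6) (f=8, h=5) → closed; open now [(3,6) g=4 f=10, (3,7) g=3 f=10, (4,5) g=4 f=8, (5,6) g=2 f=8, (6,6) g=1 f=8]

expanded=(4,6); open=[(3,6) g=4 f=10, (3,7) g=3 f=10, (4,5) g=4 f=8, (5,6) g=2 f=8, (6,6) g=1 f=8]; closed=[(4,6), (4,7), (5,7), (6,7)]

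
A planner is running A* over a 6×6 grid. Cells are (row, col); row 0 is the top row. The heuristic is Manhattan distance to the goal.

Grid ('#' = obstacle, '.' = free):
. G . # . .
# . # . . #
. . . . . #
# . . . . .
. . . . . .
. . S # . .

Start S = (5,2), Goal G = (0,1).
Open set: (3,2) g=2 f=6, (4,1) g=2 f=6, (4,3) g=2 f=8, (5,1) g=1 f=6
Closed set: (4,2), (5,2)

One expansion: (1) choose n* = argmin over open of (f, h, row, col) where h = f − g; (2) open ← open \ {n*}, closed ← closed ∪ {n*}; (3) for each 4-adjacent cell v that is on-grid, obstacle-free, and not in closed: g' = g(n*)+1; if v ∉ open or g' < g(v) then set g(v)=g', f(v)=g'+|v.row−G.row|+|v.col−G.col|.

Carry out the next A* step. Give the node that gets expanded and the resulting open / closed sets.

step 1: expand (3,2) (f=6, h=4) → closed; open now [(2,2) g=3 f=6, (3,1) g=3 f=6, (3,3) g=3 f=8, (4,1) g=2 f=6, (4,3) g=2 f=8, (5,1) g=1 f=6]

expanded=(3,2); open=[(2,2) g=3 f=6, (3,1) g=3 f=6, (3,3) g=3 f=8, (4,1) g=2 f=6, (4,3) g=2 f=8, (5,1) g=1 f=6]; closed=[(3,2), (4,2), (5,2)]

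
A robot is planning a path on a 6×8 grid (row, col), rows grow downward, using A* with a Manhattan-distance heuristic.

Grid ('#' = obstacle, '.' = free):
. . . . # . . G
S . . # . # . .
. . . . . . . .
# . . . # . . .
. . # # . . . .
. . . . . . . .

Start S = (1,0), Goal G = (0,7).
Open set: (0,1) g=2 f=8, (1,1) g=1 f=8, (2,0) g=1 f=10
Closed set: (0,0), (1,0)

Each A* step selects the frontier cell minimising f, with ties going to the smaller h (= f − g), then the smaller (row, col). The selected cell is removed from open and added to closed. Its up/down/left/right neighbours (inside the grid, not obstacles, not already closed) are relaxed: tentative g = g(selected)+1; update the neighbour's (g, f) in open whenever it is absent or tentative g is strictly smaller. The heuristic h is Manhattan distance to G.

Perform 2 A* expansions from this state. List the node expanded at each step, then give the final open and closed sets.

step 1: expand (0,1) (f=8, h=6) → closed; open now [(0,2) g=3 f=8, (1,1) g=1 f=8, (2,0) g=1 f=10]
step 2: expand (0,2) (f=8, h=5) → closed; open now [(0,3) g=4 f=8, (1,1) g=1 f=8, (1,2) g=4 f=10, (2,0) g=1 f=10]

order=[(0,1) → (0,2)]; open=[(0,3) g=4 f=8, (1,1) g=1 f=8, (1,2) g=4 f=10, (2,0) g=1 f=10]; closed=[(0,0), (0,1), (0,2), (1,0)]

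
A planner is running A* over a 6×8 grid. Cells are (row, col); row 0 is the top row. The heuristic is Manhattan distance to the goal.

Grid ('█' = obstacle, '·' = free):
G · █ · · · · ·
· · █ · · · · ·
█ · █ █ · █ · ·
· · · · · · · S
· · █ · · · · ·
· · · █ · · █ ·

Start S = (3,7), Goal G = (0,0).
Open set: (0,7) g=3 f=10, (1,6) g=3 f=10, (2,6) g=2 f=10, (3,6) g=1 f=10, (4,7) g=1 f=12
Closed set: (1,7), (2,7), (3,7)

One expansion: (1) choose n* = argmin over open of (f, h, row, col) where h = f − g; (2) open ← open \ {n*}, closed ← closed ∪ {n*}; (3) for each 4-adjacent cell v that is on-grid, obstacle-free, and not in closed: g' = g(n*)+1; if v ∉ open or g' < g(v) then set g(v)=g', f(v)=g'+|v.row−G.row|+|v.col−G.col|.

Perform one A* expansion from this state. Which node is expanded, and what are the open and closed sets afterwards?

step 1: expand (0,7) (f=10, h=7) → closed; open now [(0,6) g=4 f=10, (1,6) g=3 f=10, (2,6) g=2 f=10, (3,6) g=1 f=10, (4,7) g=1 f=12]

expanded=(0,7); open=[(0,6) g=4 f=10, (1,6) g=3 f=10, (2,6) g=2 f=10, (3,6) g=1 f=10, (4,7) g=1 f=12]; closed=[(0,7), (1,7), (2,7), (3,7)]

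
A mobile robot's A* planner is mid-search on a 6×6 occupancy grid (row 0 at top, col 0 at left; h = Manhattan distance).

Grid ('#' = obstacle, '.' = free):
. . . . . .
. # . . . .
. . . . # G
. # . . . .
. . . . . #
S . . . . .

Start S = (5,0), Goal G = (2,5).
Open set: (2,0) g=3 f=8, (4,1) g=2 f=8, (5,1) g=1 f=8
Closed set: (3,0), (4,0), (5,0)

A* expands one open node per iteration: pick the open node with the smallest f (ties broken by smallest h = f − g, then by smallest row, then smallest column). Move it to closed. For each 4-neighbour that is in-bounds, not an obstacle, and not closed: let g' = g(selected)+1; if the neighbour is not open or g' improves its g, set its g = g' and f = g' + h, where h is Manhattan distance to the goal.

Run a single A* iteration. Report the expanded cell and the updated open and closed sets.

step 1: expand (2,0) (f=8, h=5) → closed; open now [(1,0) g=4 f=10, (2,1) g=4 f=8, (4,1) g=2 f=8, (5,1) g=1 f=8]

expanded=(2,0); open=[(1,0) g=4 f=10, (2,1) g=4 f=8, (4,1) g=2 f=8, (5,1) g=1 f=8]; closed=[(2,0), (3,0), (4,0), (5,0)]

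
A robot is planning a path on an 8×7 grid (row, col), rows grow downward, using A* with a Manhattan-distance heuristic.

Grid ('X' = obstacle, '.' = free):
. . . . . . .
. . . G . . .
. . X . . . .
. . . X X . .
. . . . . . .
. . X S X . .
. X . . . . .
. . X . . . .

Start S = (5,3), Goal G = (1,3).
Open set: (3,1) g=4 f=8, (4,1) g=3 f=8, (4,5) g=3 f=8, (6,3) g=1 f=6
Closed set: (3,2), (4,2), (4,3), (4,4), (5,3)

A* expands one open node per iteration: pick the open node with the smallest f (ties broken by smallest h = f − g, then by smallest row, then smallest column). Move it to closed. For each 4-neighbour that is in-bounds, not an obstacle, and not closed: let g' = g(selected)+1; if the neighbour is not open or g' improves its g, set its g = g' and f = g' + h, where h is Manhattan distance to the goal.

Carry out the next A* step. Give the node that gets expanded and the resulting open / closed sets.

step 1: expand (6,3) (f=6, h=5) → closed; open now [(3,1) g=4 f=8, (4,1) g=3 f=8, (4,5) g=3 f=8, (6,2) g=2 f=8, (6,4) g=2 f=8, (7,3) g=2 f=8]

expanded=(6,3); open=[(3,1) g=4 f=8, (4,1) g=3 f=8, (4,5) g=3 f=8, (6,2) g=2 f=8, (6,4) g=2 f=8, (7,3) g=2 f=8]; closed=[(3,2), (4,2), (4,3), (4,4), (5,3), (6,3)]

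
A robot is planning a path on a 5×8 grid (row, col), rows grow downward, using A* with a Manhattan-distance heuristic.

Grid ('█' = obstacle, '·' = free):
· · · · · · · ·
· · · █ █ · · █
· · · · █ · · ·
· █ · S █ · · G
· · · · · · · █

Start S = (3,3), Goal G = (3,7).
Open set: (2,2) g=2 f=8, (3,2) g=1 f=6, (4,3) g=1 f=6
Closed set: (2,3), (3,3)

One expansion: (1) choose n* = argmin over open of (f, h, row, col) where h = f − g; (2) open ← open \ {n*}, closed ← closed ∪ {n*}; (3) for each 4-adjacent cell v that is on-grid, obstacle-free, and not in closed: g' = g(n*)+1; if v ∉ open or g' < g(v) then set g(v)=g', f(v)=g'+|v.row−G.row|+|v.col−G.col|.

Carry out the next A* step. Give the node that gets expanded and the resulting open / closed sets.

step 1: expand (3,2) (f=6, h=5) → closed; open now [(2,2) g=2 f=8, (4,2) g=2 f=8, (4,3) g=1 f=6]

expanded=(3,2); open=[(2,2) g=2 f=8, (4,2) g=2 f=8, (4,3) g=1 f=6]; closed=[(2,3), (3,2), (3,3)]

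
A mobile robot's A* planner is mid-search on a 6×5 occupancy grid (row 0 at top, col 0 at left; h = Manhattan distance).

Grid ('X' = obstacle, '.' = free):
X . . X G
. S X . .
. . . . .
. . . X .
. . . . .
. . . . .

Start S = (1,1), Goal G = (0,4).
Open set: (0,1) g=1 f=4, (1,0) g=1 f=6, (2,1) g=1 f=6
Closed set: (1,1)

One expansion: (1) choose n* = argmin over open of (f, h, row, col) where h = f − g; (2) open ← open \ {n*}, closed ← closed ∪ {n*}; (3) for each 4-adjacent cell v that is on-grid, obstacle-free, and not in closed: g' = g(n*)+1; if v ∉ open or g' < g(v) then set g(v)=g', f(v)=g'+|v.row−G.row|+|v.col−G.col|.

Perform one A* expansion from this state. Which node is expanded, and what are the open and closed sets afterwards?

step 1: expand (0,1) (f=4, h=3) → closed; open now [(0,2) g=2 f=4, (1,0) g=1 f=6, (2,1) g=1 f=6]

expanded=(0,1); open=[(0,2) g=2 f=4, (1,0) g=1 f=6, (2,1) g=1 f=6]; closed=[(0,1), (1,1)]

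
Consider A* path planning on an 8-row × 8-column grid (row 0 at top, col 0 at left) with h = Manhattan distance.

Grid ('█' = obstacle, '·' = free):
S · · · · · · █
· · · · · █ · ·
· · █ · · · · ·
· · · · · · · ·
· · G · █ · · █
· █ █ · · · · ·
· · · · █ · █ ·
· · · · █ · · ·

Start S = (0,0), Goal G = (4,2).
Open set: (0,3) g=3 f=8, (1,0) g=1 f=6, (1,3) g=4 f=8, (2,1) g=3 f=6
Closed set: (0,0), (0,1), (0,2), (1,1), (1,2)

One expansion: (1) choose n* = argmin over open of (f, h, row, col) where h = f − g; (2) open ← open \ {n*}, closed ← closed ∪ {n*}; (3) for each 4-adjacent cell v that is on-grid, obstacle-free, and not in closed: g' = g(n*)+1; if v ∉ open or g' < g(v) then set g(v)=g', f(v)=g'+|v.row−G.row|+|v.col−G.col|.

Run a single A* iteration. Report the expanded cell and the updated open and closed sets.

expanded=(2,1); open=[(0,3) g=3 f=8, (1,0) g=1 f=6, (1,3) g=4 f=8, (2,0) g=4 f=8, (3,1) g=4 f=6]; closed=[(0,0), (0,1), (0,2), (1,1), (1,2), (2,1)]

step 1: expand (2,1) (f=6, h=3) → closed; open now [(0,3) g=3 f=8, (1,0) g=1 f=6, (1,3) g=4 f=8, (2,0) g=4 f=8, (3,1) g=4 f=6]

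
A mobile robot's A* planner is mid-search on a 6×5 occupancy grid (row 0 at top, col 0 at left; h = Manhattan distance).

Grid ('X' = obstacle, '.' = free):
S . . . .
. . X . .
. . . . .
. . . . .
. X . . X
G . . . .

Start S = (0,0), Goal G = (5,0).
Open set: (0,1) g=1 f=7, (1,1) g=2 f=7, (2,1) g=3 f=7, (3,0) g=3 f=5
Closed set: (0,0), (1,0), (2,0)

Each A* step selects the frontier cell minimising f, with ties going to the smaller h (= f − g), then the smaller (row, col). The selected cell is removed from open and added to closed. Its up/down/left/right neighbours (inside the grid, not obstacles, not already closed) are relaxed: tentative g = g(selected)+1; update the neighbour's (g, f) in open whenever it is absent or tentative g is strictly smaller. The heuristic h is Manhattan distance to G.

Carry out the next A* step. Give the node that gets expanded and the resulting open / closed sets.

step 1: expand (3,0) (f=5, h=2) → closed; open now [(0,1) g=1 f=7, (1,1) g=2 f=7, (2,1) g=3 f=7, (3,1) g=4 f=7, (4,0) g=4 f=5]

expanded=(3,0); open=[(0,1) g=1 f=7, (1,1) g=2 f=7, (2,1) g=3 f=7, (3,1) g=4 f=7, (4,0) g=4 f=5]; closed=[(0,0), (1,0), (2,0), (3,0)]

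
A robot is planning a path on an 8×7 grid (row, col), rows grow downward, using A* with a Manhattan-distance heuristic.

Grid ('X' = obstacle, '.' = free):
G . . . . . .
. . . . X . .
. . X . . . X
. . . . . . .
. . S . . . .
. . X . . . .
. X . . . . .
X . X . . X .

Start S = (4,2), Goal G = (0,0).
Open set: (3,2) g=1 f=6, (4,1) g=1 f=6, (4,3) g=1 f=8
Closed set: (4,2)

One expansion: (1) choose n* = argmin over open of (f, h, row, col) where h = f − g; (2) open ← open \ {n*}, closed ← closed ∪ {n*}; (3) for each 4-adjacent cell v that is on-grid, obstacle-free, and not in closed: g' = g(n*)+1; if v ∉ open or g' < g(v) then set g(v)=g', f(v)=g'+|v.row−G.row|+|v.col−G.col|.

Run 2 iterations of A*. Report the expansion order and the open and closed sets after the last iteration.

step 1: expand (3,2) (f=6, h=5) → closed; open now [(3,1) g=2 f=6, (3,3) g=2 f=8, (4,1) g=1 f=6, (4,3) g=1 f=8]
step 2: expand (3,1) (f=6, h=4) → closed; open now [(2,1) g=3 f=6, (3,0) g=3 f=6, (3,3) g=2 f=8, (4,1) g=1 f=6, (4,3) g=1 f=8]

order=[(3,2) → (3,1)]; open=[(2,1) g=3 f=6, (3,0) g=3 f=6, (3,3) g=2 f=8, (4,1) g=1 f=6, (4,3) g=1 f=8]; closed=[(3,1), (3,2), (4,2)]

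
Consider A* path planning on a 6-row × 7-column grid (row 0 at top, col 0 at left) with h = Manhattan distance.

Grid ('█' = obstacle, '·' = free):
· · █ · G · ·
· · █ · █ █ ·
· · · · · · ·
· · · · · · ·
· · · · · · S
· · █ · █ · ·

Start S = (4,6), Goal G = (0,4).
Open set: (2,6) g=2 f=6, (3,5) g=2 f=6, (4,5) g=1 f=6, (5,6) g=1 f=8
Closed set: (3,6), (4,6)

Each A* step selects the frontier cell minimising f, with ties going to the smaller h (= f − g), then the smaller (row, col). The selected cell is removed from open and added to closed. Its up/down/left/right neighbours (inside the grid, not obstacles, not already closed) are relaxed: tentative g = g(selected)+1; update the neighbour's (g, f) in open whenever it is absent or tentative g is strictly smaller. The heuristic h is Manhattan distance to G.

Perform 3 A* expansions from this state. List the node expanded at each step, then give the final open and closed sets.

order=[(2,6) → (1,6) → (0,6)]; open=[(0,5) g=5 f=6, (2,5) g=3 f=6, (3,5) g=2 f=6, (4,5) g=1 f=6, (5,6) g=1 f=8]; closed=[(0,6), (1,6), (2,6), (3,6), (4,6)]

step 1: expand (2,6) (f=6, h=4) → closed; open now [(1,6) g=3 f=6, (2,5) g=3 f=6, (3,5) g=2 f=6, (4,5) g=1 f=6, (5,6) g=1 f=8]
step 2: expand (1,6) (f=6, h=3) → closed; open now [(0,6) g=4 f=6, (2,5) g=3 f=6, (3,5) g=2 f=6, (4,5) g=1 f=6, (5,6) g=1 f=8]
step 3: expand (0,6) (f=6, h=2) → closed; open now [(0,5) g=5 f=6, (2,5) g=3 f=6, (3,5) g=2 f=6, (4,5) g=1 f=6, (5,6) g=1 f=8]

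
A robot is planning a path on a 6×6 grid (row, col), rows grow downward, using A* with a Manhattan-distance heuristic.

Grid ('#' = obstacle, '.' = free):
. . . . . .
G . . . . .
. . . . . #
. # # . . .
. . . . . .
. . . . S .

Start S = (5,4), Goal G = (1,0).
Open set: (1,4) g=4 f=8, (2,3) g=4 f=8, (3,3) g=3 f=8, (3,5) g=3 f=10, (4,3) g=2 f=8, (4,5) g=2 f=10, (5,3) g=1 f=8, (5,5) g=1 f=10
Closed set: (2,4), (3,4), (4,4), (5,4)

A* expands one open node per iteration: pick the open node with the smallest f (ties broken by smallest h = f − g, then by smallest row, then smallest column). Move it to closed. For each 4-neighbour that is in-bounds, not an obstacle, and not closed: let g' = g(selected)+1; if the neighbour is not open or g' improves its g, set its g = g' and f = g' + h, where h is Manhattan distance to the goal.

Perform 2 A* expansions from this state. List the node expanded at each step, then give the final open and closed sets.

order=[(1,4) → (1,3)]; open=[(0,3) g=6 f=10, (0,4) g=5 f=10, (1,2) g=6 f=8, (1,5) g=5 f=10, (2,3) g=4 f=8, (3,3) g=3 f=8, (3,5) g=3 f=10, (4,3) g=2 f=8, (4,5) g=2 f=10, (5,3) g=1 f=8, (5,5) g=1 f=10]; closed=[(1,3), (1,4), (2,4), (3,4), (4,4), (5,4)]

step 1: expand (1,4) (f=8, h=4) → closed; open now [(0,4) g=5 f=10, (1,3) g=5 f=8, (1,5) g=5 f=10, (2,3) g=4 f=8, (3,3) g=3 f=8, (3,5) g=3 f=10, (4,3) g=2 f=8, (4,5) g=2 f=10, (5,3) g=1 f=8, (5,5) g=1 f=10]
step 2: expand (1,3) (f=8, h=3) → closed; open now [(0,3) g=6 f=10, (0,4) g=5 f=10, (1,2) g=6 f=8, (1,5) g=5 f=10, (2,3) g=4 f=8, (3,3) g=3 f=8, (3,5) g=3 f=10, (4,3) g=2 f=8, (4,5) g=2 f=10, (5,3) g=1 f=8, (5,5) g=1 f=10]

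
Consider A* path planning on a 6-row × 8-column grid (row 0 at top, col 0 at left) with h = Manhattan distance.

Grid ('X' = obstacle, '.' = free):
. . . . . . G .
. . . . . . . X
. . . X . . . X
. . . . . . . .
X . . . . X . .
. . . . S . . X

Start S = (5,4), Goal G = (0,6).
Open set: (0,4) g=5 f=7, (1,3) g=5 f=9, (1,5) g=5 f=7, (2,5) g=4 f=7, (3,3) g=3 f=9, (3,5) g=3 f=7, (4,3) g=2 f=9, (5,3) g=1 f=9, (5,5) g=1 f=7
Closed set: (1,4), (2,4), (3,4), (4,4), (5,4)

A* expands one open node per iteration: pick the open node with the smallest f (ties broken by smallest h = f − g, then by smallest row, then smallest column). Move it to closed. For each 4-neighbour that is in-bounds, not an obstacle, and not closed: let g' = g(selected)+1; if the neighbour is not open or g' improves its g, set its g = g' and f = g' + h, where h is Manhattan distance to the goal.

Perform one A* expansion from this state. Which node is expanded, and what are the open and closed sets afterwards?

step 1: expand (0,4) (f=7, h=2) → closed; open now [(0,3) g=6 f=9, (0,5) g=6 f=7, (1,3) g=5 f=9, (1,5) g=5 f=7, (2,5) g=4 f=7, (3,3) g=3 f=9, (3,5) g=3 f=7, (4,3) g=2 f=9, (5,3) g=1 f=9, (5,5) g=1 f=7]

expanded=(0,4); open=[(0,3) g=6 f=9, (0,5) g=6 f=7, (1,3) g=5 f=9, (1,5) g=5 f=7, (2,5) g=4 f=7, (3,3) g=3 f=9, (3,5) g=3 f=7, (4,3) g=2 f=9, (5,3) g=1 f=9, (5,5) g=1 f=7]; closed=[(0,4), (1,4), (2,4), (3,4), (4,4), (5,4)]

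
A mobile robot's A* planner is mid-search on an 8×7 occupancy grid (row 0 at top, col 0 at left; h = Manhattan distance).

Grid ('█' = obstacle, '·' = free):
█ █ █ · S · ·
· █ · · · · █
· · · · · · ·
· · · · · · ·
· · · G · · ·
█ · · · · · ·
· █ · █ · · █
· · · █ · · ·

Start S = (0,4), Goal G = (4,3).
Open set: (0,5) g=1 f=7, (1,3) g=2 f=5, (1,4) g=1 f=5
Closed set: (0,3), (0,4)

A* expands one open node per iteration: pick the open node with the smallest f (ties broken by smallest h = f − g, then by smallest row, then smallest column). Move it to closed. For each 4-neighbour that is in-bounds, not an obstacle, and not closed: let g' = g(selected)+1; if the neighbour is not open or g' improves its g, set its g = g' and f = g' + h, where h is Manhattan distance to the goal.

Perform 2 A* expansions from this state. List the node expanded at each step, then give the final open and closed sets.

step 1: expand (1,3) (f=5, h=3) → closed; open now [(0,5) g=1 f=7, (1,2) g=3 f=7, (1,4) g=1 f=5, (2,3) g=3 f=5]
step 2: expand (2,3) (f=5, h=2) → closed; open now [(0,5) g=1 f=7, (1,2) g=3 f=7, (1,4) g=1 f=5, (2,2) g=4 f=7, (2,4) g=4 f=7, (3,3) g=4 f=5]

order=[(1,3) → (2,3)]; open=[(0,5) g=1 f=7, (1,2) g=3 f=7, (1,4) g=1 f=5, (2,2) g=4 f=7, (2,4) g=4 f=7, (3,3) g=4 f=5]; closed=[(0,3), (0,4), (1,3), (2,3)]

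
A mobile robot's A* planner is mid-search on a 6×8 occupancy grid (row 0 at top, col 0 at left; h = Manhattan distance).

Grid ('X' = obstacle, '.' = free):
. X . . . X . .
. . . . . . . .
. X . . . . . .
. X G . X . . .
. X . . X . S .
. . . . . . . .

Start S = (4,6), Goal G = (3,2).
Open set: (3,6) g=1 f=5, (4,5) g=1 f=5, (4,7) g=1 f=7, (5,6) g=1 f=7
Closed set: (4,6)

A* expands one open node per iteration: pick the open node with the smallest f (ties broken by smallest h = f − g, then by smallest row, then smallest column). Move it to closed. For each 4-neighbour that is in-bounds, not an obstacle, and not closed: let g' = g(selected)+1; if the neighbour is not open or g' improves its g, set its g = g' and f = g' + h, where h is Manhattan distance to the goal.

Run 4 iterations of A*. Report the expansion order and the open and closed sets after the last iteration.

step 1: expand (3,6) (f=5, h=4) → closed; open now [(2,6) g=2 f=7, (3,5) g=2 f=5, (3,7) g=2 f=7, (4,5) g=1 f=5, (4,7) g=1 f=7, (5,6) g=1 f=7]
step 2: expand (3,5) (f=5, h=3) → closed; open now [(2,5) g=3 f=7, (2,6) g=2 f=7, (3,7) g=2 f=7, (4,5) g=1 f=5, (4,7) g=1 f=7, (5,6) g=1 f=7]
step 3: expand (4,5) (f=5, h=4) → closed; open now [(2,5) g=3 f=7, (2,6) g=2 f=7, (3,7) g=2 f=7, (4,7) g=1 f=7, (5,5) g=2 f=7, (5,6) g=1 f=7]
step 4: expand (2,5) (f=7, h=4) → closed; open now [(1,5) g=4 f=9, (2,4) g=4 f=7, (2,6) g=2 f=7, (3,7) g=2 f=7, (4,7) g=1 f=7, (5,5) g=2 f=7, (5,6) g=1 f=7]

order=[(3,6) → (3,5) → (4,5) → (2,5)]; open=[(1,5) g=4 f=9, (2,4) g=4 f=7, (2,6) g=2 f=7, (3,7) g=2 f=7, (4,7) g=1 f=7, (5,5) g=2 f=7, (5,6) g=1 f=7]; closed=[(2,5), (3,5), (3,6), (4,5), (4,6)]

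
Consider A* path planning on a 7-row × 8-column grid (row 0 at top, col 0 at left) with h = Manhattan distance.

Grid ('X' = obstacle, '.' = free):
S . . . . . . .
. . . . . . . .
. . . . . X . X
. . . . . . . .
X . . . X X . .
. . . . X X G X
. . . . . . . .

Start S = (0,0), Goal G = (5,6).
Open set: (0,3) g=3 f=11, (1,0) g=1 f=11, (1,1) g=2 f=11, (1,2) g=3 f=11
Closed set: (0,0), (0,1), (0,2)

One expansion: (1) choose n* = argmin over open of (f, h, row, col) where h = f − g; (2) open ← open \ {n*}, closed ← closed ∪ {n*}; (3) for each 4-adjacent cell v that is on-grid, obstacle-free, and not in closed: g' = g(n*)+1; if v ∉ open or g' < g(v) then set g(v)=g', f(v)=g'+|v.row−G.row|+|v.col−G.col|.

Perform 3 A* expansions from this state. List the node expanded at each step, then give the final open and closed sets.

order=[(0,3) → (0,4) → (0,5)]; open=[(0,6) g=6 f=11, (1,0) g=1 f=11, (1,1) g=2 f=11, (1,2) g=3 f=11, (1,3) g=4 f=11, (1,4) g=5 f=11, (1,5) g=6 f=11]; closed=[(0,0), (0,1), (0,2), (0,3), (0,4), (0,5)]

step 1: expand (0,3) (f=11, h=8) → closed; open now [(0,4) g=4 f=11, (1,0) g=1 f=11, (1,1) g=2 f=11, (1,2) g=3 f=11, (1,3) g=4 f=11]
step 2: expand (0,4) (f=11, h=7) → closed; open now [(0,5) g=5 f=11, (1,0) g=1 f=11, (1,1) g=2 f=11, (1,2) g=3 f=11, (1,3) g=4 f=11, (1,4) g=5 f=11]
step 3: expand (0,5) (f=11, h=6) → closed; open now [(0,6) g=6 f=11, (1,0) g=1 f=11, (1,1) g=2 f=11, (1,2) g=3 f=11, (1,3) g=4 f=11, (1,4) g=5 f=11, (1,5) g=6 f=11]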